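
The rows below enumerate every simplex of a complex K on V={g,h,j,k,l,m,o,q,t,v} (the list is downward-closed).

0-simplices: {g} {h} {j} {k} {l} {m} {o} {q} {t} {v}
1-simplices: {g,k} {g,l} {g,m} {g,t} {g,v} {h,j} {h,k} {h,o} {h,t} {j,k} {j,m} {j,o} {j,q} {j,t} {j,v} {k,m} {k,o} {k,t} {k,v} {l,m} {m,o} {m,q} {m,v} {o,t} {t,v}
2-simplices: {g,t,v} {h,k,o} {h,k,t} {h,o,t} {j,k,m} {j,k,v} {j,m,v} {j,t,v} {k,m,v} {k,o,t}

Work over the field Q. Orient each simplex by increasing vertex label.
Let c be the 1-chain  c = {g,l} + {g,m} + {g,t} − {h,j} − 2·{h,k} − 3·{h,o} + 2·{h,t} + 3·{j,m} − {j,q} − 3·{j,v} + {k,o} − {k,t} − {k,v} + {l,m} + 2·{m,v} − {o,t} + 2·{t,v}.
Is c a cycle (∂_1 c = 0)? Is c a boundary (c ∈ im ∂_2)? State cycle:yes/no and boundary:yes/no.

n_0=10 n_1=25 n_2=10  [Q]
∂1: piv[gk,gl,gm,gt,gv,hj,hk,ho,jq] rk=9  ker:ht,jk,jm,jo,jt,jv,km,ko,kt,kv,lm,mo,mq,mv,ot,tv
∂2: piv[gtv,hko,hkt,hot,jkm,jkv,jmv,jtv] rk=8  ker:kmv,kot
∂1c = −3·{g} + 4·{h} − {k} + 3·{m} − {o} − {q} − {t}

cycle:no boundary:no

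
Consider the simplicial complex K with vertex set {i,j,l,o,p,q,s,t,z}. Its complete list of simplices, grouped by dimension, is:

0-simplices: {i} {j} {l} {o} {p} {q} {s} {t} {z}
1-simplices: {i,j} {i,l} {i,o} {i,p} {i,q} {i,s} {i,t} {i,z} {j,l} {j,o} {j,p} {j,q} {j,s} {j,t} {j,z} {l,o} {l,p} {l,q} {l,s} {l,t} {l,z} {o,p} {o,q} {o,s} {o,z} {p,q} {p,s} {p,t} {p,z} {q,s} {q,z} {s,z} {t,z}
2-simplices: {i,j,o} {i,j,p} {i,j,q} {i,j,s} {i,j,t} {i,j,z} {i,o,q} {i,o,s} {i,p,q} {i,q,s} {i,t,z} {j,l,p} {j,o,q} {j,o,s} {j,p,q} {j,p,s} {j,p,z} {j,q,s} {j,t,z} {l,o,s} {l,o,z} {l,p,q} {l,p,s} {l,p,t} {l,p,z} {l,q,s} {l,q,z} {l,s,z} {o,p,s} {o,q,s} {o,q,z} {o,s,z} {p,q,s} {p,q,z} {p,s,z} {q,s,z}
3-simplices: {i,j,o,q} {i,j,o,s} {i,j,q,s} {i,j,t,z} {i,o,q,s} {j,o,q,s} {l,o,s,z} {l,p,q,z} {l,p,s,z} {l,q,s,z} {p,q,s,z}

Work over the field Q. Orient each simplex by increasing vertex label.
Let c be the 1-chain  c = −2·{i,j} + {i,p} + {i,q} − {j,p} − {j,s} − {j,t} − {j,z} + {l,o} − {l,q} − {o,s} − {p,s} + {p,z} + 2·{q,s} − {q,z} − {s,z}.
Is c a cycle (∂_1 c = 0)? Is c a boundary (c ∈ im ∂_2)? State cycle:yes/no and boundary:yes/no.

n_0=9 n_1=33 n_2=36 n_3=11  [Q]
∂1: piv[ij,il,io,ip,iq,is,it,iz] rk=8  ker:jl,jo,jp,jq,js,jt,jz,lo,lp,lq,ls,lt,lz,op,oq,os,oz,pq,ps,pt,pz,qs,qz,sz,tz
∂2: piv[ijo,ijp,ijq,ijs,ijt,ijz,ioq,ios,ipq,iqs,itz,jlp,jps,jpz,los,loz,lpq,lps,lpt,lpz,lqz,lsz,ops] rk=23  ker:joq,jos,jpq,jqs,jtz,lqs,oqs,oqz,osz,pqs,pqz,psz,qsz
∂3: piv[ijoq,ijos,ijqs,ijtz,ioqs,losz,lpqz,lpsz,lqsz,pqsz] rk=10  ker:joqs
∂1c = 2·{j} + 2·{o} − {q} − {t} − 2·{z}

cycle:no boundary:no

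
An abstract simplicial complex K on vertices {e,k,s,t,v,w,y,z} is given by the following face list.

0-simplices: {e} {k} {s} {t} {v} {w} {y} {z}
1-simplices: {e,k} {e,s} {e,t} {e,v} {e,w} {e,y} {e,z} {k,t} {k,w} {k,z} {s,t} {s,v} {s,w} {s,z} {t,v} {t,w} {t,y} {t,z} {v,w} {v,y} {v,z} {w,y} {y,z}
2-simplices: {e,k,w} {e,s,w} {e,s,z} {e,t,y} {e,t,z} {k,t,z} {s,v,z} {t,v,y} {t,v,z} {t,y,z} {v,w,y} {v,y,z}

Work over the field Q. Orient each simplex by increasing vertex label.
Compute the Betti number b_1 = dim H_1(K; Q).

b_1=5

n_0=8 n_1=23 n_2=12  [Q]
∂1: piv[ek,es,et,ev,ew,ey,ez] rk=7  ker:kt,kw,kz,st,sv,sw,sz,tv,tw,ty,tz,vw,vy,vz,wy,yz
∂2: piv[ekw,esw,esz,ety,etz,ktz,svz,tvy,tvz,tyz,vwy] rk=11  ker:vyz
b_1=(23−7)−11=5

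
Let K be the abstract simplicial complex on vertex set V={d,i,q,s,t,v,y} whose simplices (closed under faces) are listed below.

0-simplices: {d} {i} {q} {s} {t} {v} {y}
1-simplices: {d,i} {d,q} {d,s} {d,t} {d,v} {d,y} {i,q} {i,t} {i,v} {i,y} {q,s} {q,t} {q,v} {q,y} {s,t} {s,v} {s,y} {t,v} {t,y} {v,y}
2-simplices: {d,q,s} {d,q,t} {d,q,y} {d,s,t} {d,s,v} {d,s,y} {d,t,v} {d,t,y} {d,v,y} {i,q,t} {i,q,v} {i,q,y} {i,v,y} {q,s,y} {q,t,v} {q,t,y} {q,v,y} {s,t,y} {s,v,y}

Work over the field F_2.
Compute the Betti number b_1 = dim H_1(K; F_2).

n_0=7 n_1=20 n_2=19  [Z2]
∂1: piv[di,dq,ds,dt,dv,dy] rk=6  ker:iq,it,iv,iy,qs,qt,qv,qy,st,sv,sy,tv,ty,vy
∂2: piv[dqs,dqt,dqy,dst,dsv,dsy,dtv,dty,dvy,iqt,iqv,iqy,ivy] rk=13  ker:qsy,qtv,qty,qvy,sty,svy
b_1=(20−6)−13=1

b_1=1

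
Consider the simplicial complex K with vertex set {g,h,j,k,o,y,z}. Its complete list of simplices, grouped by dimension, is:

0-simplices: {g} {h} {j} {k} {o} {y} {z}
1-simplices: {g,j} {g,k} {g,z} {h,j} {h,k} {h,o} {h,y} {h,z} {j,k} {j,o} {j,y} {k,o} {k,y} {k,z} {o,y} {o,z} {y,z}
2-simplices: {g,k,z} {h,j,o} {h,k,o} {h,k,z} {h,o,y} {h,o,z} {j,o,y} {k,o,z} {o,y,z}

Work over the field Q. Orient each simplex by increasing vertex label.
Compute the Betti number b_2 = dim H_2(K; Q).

b_2=1

n_0=7 n_1=17 n_2=9  [Q]
∂1: piv[gj,gk,gz,hj,ho,hy] rk=6  ker:hk,hz,jk,jo,jy,ko,ky,kz,oy,oz,yz
∂2: piv[gkz,hjo,hko,hkz,hoy,hoz,joy,oyz] rk=8  ker:koz
b_2=(9−8)−0=1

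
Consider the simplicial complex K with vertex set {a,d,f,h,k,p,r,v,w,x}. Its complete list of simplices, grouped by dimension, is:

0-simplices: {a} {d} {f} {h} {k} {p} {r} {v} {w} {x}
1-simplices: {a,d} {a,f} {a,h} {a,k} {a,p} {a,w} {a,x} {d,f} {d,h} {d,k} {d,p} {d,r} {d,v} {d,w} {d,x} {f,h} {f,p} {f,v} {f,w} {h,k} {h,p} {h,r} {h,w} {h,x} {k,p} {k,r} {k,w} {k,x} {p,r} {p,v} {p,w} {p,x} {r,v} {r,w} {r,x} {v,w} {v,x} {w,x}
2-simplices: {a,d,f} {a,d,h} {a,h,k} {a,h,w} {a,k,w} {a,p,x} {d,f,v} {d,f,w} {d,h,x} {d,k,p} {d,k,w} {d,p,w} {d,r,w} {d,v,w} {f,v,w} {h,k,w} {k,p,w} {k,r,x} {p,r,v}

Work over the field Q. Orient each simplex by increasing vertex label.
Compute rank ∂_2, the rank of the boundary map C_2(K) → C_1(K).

rank∂_2=16

n_0=10 n_1=38 n_2=19  [Q]
∂1: piv[ad,af,ah,ak,ap,aw,ax,dr,dv] rk=9  ker:df,dh,dk,dp,dw,dx,fh,fp,fv,fw,hk,hp,hr,hw,hx,kp,kr,kw,kx,pr,pv,pw,px,rv,rw,rx,vw,vx,wx
∂2: piv[adf,adh,ahk,ahw,akw,apx,dfv,dfw,dhx,dkp,dkw,dpw,drw,dvw,krx,prv] rk=16  ker:fvw,hkw,kpw
rk∂_2=16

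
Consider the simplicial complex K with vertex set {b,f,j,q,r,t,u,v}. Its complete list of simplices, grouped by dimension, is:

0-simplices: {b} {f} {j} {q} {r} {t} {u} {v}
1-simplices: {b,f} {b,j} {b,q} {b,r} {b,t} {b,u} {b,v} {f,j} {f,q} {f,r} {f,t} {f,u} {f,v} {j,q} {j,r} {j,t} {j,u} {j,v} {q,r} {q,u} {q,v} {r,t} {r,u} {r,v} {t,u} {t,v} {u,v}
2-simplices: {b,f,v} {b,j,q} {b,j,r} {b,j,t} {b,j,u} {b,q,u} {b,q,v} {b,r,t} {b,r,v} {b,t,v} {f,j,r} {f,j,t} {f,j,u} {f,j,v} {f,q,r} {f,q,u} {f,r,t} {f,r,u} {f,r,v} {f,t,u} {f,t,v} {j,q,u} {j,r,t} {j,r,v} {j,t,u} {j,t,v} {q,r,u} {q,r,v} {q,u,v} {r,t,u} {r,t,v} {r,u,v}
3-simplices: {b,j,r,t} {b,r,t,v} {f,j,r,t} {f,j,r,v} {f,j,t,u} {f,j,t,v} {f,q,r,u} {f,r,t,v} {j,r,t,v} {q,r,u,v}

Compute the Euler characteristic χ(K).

χ(K)=3

n_0=8 n_1=27 n_2=32 n_3=10
χ=+8−27+32−10=3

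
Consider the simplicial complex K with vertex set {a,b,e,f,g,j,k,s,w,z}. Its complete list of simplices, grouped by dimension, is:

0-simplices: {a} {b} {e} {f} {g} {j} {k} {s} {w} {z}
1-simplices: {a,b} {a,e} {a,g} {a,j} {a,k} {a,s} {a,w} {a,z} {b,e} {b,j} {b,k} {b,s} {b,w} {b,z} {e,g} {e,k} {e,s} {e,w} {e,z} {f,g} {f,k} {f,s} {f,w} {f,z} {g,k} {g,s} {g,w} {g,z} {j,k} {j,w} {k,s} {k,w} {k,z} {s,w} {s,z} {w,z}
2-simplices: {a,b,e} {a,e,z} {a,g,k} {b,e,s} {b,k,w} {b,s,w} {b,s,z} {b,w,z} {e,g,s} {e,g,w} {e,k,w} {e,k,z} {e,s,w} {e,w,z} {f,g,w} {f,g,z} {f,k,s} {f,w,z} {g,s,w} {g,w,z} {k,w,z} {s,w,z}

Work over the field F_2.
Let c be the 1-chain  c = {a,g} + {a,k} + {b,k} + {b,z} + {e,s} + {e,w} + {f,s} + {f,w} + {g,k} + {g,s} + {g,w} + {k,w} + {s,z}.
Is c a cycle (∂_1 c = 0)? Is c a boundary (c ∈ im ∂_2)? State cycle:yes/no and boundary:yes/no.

cycle:yes boundary:no

n_0=10 n_1=36 n_2=22  [Z2]
∂1: piv[ab,ae,ag,aj,ak,as,aw,az,fg] rk=9  ker:be,bj,bk,bs,bw,bz,eg,ek,es,ew,ez,fk,fs,fw,fz,gk,gs,gw,gz,jk,jw,ks,kw,kz,sw,sz,wz
∂2: piv[abe,aez,agk,bes,bkw,bsw,bsz,bwz,egs,egw,ekw,ekz,esw,ewz,fgw,fgz,fks,fwz] rk=18  ker:gsw,gwz,kwz,swz
∂1c = 0
c vs im∂2: residual ≠ 0 ⇒ not boundary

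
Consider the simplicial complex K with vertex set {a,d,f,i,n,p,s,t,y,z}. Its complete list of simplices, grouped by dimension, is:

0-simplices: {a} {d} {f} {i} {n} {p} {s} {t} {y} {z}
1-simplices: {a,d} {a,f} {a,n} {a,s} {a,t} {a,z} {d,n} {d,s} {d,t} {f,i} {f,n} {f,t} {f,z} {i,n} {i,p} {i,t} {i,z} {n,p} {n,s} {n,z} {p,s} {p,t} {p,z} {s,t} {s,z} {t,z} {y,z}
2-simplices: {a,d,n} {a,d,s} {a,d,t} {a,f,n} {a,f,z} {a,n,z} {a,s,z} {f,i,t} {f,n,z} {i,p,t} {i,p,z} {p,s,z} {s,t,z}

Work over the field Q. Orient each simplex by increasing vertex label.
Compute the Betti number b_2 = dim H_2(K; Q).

b_2=1

n_0=10 n_1=27 n_2=13  [Q]
∂1: piv[ad,af,an,as,at,az,fi,ip,yz] rk=9  ker:dn,ds,dt,fn,ft,fz,in,it,iz,np,ns,nz,ps,pt,pz,st,sz,tz
∂2: piv[adn,ads,adt,afn,afz,anz,asz,fit,ipt,ipz,psz,stz] rk=12  ker:fnz
b_2=(13−12)−0=1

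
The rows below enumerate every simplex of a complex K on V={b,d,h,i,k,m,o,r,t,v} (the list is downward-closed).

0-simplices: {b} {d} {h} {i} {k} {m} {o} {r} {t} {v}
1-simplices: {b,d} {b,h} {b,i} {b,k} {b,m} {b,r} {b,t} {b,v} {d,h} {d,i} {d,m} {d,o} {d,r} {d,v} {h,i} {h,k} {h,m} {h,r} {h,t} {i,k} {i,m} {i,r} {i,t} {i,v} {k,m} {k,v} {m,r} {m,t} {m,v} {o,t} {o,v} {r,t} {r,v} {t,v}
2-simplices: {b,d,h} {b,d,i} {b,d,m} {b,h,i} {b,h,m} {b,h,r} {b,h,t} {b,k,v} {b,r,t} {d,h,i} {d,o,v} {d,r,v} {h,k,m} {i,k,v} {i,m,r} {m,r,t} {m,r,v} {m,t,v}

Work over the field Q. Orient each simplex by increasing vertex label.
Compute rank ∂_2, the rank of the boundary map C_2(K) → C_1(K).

rank∂_2=17

n_0=10 n_1=34 n_2=18  [Q]
∂1: piv[bd,bh,bi,bk,bm,br,bt,bv,do] rk=9  ker:dh,di,dm,dr,dv,hi,hk,hm,hr,ht,ik,im,ir,it,iv,km,kv,mr,mt,mv,ot,ov,rt,rv,tv
∂2: piv[bdh,bdi,bdm,bhi,bhm,bhr,bht,bkv,brt,dov,drv,hkm,ikv,imr,mrt,mrv,mtv] rk=17  ker:dhi
rk∂_2=17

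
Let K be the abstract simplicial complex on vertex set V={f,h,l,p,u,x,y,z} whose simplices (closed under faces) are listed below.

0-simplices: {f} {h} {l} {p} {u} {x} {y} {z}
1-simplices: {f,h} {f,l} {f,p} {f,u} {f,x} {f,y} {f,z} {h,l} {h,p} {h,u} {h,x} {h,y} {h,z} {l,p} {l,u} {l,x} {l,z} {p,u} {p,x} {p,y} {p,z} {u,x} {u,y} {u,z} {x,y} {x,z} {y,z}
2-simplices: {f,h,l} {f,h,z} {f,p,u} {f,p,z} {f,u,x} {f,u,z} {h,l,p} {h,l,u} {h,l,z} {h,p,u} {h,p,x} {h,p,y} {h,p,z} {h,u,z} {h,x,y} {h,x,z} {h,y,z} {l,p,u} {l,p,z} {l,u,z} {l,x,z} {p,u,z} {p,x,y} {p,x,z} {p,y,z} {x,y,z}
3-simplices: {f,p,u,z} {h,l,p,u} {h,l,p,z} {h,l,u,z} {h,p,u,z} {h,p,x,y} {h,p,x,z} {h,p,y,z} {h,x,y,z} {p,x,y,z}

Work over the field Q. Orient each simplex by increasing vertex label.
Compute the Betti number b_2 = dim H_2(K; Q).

b_2=0

n_0=8 n_1=27 n_2=26 n_3=10  [Q]
∂1: piv[fh,fl,fp,fu,fx,fy,fz] rk=7  ker:hl,hp,hu,hx,hy,hz,lp,lu,lx,lz,pu,px,py,pz,ux,uy,uz,xy,xz,yz
∂2: piv[fhl,fhz,fpu,fpz,fux,fuz,hlp,hlu,hlz,hpu,hpx,hpy,hpz,hxy,hxz,hyz,lxz] rk=17  ker:huz,lpu,lpz,luz,puz,pxy,pxz,pyz,xyz
∂3: piv[fpuz,hlpu,hlpz,hluz,hpuz,hpxy,hpxz,hpyz,hxyz] rk=9  ker:pxyz
b_2=(26−17)−9=0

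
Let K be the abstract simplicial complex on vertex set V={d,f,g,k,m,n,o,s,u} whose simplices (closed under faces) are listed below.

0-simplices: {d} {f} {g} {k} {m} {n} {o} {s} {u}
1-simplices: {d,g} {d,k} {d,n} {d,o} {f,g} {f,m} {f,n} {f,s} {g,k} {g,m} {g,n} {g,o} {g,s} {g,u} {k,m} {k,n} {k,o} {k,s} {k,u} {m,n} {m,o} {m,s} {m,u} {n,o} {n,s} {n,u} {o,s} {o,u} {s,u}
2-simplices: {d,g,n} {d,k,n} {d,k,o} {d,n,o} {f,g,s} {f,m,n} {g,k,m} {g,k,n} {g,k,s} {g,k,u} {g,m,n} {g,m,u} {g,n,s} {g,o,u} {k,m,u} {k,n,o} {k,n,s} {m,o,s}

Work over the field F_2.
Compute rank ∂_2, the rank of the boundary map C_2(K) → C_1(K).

rank∂_2=15

n_0=9 n_1=29 n_2=18  [Z2]
∂1: piv[dg,dk,dn,do,fg,fm,fs,gu] rk=8  ker:fn,gk,gm,gn,go,gs,km,kn,ko,ks,ku,mn,mo,ms,mu,no,ns,nu,os,ou,su
∂2: piv[dgn,dkn,dko,dno,fgs,fmn,gkm,gkn,gks,gku,gmn,gmu,gns,gou,mos] rk=15  ker:kmu,kno,kns
rk∂_2=15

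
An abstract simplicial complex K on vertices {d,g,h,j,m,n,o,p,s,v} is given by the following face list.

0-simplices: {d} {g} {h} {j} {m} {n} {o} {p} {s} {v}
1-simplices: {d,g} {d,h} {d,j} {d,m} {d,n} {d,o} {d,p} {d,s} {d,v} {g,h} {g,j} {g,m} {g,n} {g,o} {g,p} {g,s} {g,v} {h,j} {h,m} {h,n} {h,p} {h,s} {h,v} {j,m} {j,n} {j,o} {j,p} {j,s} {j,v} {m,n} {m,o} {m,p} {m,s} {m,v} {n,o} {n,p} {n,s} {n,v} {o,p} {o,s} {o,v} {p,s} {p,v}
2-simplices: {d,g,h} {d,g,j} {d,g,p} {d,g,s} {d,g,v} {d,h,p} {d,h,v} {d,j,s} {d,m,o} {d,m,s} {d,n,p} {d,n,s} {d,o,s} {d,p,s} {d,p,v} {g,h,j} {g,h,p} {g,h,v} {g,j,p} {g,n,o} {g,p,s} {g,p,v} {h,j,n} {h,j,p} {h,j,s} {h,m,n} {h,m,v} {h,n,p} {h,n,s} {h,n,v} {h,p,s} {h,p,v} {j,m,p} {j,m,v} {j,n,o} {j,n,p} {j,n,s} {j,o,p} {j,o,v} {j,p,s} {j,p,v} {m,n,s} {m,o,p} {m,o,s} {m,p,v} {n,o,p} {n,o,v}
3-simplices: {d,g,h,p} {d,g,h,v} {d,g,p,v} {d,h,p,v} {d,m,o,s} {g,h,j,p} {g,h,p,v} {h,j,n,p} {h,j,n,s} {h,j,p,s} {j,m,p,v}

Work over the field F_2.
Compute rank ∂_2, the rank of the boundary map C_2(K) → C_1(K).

rank∂_2=32

n_0=10 n_1=43 n_2=47 n_3=11  [Z2]
∂1: piv[dg,dh,dj,dm,dn,do,dp,ds,dv] rk=9  ker:gh,gj,gm,gn,go,gp,gs,gv,hj,hm,hn,hp,hs,hv,jm,jn,jo,jp,js,jv,mn,mo,mp,ms,mv,no,np,ns,nv,op,os,ov,ps,pv
∂2: piv[dgh,dgj,dgp,dgs,dgv,dhp,dhv,djs,dmo,dms,dnp,dns,dos,dps,dpv,ghj,gjp,gno,hjn,hjs,hmn,hmv,hnp,hnv,jmp,jmv,jno,jop,jov,jpv,mns,mop] rk=32  ker:ghp,ghv,gps,gpv,hjp,hns,hps,hpv,jnp,jns,jps,mos,mpv,nop,nov
∂3: piv[dghp,dghv,dgpv,dhpv,dmos,ghjp,hjnp,hjns,hjps,jmpv] rk=10  ker:ghpv
rk∂_2=32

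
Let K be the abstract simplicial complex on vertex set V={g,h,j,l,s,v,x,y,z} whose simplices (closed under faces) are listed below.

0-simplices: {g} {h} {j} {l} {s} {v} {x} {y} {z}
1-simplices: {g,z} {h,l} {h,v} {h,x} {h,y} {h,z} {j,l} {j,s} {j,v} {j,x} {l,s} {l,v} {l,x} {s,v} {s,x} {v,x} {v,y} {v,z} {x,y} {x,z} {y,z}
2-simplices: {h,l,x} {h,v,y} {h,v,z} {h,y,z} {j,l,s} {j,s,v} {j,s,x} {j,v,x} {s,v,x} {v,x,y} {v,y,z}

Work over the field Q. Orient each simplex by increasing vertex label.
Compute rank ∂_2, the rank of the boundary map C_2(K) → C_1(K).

n_0=9 n_1=21 n_2=11  [Q]
∂1: piv[gz,hl,hv,hx,hy,hz,jl,js] rk=8  ker:jv,jx,ls,lv,lx,sv,sx,vx,vy,vz,xy,xz,yz
∂2: piv[hlx,hvy,hvz,hyz,jls,jsv,jsx,jvx,vxy] rk=9  ker:svx,vyz
rk∂_2=9

rank∂_2=9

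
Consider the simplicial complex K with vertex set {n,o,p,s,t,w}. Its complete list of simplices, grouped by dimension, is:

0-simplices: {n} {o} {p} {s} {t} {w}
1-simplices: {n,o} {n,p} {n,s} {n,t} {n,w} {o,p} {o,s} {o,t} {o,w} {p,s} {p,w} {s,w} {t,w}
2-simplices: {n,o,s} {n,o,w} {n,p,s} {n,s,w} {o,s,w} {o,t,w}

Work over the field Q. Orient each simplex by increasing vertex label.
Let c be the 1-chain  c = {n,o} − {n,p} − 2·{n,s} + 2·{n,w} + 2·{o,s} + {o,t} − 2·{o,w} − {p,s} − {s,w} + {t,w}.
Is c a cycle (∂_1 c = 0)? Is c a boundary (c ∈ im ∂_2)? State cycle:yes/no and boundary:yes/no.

cycle:yes boundary:yes

n_0=6 n_1=13 n_2=6  [Q]
∂1: piv[no,np,ns,nt,nw] rk=5  ker:op,os,ot,ow,ps,pw,sw,tw
∂2: piv[nos,now,nps,nsw,otw] rk=5  ker:osw
∂1c = 0
c vs im∂2: reduces to 0 ⇒ boundary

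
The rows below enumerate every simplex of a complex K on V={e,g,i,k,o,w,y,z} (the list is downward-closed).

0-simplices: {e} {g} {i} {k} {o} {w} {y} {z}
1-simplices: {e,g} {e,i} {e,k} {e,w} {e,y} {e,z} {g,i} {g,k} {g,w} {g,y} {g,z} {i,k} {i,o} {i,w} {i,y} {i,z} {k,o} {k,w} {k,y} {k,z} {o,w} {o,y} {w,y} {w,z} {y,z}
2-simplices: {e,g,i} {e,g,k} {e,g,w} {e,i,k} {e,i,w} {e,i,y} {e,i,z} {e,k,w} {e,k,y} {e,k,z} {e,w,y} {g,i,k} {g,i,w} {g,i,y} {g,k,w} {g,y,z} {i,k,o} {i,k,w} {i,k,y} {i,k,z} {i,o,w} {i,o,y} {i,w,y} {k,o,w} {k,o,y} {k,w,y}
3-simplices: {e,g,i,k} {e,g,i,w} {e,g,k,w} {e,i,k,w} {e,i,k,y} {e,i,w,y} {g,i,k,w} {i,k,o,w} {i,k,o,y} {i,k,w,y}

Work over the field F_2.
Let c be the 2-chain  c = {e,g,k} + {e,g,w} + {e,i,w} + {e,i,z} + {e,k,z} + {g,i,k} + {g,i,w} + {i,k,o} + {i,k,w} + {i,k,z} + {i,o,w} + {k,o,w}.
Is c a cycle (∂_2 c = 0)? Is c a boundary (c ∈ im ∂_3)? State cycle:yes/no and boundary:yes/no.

cycle:yes boundary:no

n_0=8 n_1=25 n_2=26 n_3=10  [Z2]
∂1: piv[eg,ei,ek,ew,ey,ez,io] rk=7  ker:gi,gk,gw,gy,gz,ik,iw,iy,iz,ko,kw,ky,kz,ow,oy,wy,wz,yz
∂2: piv[egi,egk,egw,eik,eiw,eiy,eiz,ekw,eky,ekz,ewy,giy,gyz,iko,iow,ioy] rk=16  ker:gik,giw,gkw,ikw,iky,ikz,iwy,kow,koy,kwy
∂3: piv[egik,egiw,egkw,eikw,eiky,eiwy,ikow,ikoy,ikwy] rk=9  ker:gikw
∂2c = 0
c vs im∂3: residual ≠ 0 ⇒ not boundary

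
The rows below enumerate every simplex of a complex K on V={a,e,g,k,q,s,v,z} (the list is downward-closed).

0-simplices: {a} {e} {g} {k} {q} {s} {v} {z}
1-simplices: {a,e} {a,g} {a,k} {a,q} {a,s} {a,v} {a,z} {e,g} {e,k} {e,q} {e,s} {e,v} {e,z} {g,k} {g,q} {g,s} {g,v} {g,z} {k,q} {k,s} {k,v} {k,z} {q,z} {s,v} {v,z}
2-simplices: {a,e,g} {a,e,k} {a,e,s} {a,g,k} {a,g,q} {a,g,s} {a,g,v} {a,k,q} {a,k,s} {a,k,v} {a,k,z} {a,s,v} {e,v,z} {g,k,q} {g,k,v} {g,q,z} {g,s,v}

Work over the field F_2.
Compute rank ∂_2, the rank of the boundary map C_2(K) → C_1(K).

n_0=8 n_1=25 n_2=17  [Z2]
∂1: piv[ae,ag,ak,aq,as,av,az] rk=7  ker:eg,ek,eq,es,ev,ez,gk,gq,gs,gv,gz,kq,ks,kv,kz,qz,sv,vz
∂2: piv[aeg,aek,aes,agk,agq,ags,agv,akq,aks,akv,akz,asv,evz,gqz] rk=14  ker:gkq,gkv,gsv
rk∂_2=14

rank∂_2=14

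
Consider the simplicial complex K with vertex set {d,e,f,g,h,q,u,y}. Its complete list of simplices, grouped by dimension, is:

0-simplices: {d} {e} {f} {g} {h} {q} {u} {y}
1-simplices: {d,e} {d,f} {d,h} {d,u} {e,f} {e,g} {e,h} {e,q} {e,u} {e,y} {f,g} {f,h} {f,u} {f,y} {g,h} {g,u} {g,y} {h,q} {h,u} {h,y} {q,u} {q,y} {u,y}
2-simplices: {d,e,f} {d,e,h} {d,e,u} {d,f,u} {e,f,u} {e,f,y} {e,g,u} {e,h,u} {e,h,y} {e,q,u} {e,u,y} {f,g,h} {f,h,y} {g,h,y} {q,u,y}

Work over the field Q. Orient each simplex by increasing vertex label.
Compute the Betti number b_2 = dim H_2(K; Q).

b_2=1

n_0=8 n_1=23 n_2=15  [Q]
∂1: piv[de,df,dh,du,eg,eq,ey] rk=7  ker:ef,eh,eu,fg,fh,fu,fy,gh,gu,gy,hq,hu,hy,qu,qy,uy
∂2: piv[def,deh,deu,dfu,efy,egu,ehu,ehy,equ,euy,fgh,fhy,ghy,quy] rk=14  ker:efu
b_2=(15−14)−0=1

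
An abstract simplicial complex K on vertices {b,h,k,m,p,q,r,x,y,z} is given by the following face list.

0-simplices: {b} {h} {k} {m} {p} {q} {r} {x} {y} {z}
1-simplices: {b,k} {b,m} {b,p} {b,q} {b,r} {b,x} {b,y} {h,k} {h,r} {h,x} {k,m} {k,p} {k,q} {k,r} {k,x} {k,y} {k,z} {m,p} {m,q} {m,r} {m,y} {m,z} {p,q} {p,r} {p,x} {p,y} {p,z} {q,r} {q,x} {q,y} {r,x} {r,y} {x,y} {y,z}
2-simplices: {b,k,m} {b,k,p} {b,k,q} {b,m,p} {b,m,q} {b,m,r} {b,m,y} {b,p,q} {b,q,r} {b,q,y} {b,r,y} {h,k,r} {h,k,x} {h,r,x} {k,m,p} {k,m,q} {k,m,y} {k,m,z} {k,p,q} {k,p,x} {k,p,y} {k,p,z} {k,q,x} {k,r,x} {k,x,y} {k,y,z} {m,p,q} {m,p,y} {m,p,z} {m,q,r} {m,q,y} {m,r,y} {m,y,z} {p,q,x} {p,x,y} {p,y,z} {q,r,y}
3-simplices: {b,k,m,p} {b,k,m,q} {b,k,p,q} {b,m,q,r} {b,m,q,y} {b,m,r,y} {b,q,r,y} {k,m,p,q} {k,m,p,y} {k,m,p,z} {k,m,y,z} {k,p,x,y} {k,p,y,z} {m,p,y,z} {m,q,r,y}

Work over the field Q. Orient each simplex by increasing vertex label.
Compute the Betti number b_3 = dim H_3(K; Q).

n_0=10 n_1=34 n_2=37 n_3=15  [Q]
∂1: piv[bk,bm,bp,bq,br,bx,by,hk,kz] rk=9  ker:hr,hx,km,kp,kq,kr,kx,ky,mp,mq,mr,my,mz,pq,pr,px,py,pz,qr,qx,qy,rx,ry,xy,yz
∂2: piv[bkm,bkp,bkq,bmp,bmq,bmr,bmy,bpq,bqr,bqy,bry,hkr,hkx,hrx,kmy,kmz,kpx,kpy,kpz,kqx,kxy,kyz] rk=22  ker:kmp,kmq,kpq,krx,mpq,mpy,mpz,mqr,mqy,mry,myz,pqx,pxy,pyz,qry
∂3: piv[bkmp,bkmq,bkpq,bmqr,bmqy,bmry,bqry,kmpq,kmpy,kmpz,kmyz,kpxy,kpyz] rk=13  ker:mpyz,mqry
b_3=(15−13)−0=2

b_3=2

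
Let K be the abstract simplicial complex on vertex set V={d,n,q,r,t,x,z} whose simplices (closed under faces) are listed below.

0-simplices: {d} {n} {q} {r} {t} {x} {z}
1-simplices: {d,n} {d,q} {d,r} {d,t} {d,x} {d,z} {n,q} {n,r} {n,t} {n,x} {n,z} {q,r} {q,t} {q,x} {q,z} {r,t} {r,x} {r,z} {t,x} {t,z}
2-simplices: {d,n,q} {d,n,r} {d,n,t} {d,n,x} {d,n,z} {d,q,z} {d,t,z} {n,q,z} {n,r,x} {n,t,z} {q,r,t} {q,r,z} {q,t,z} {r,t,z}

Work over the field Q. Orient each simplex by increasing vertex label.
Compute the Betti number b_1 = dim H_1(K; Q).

b_1=3

n_0=7 n_1=20 n_2=14  [Q]
∂1: piv[dn,dq,dr,dt,dx,dz] rk=6  ker:nq,nr,nt,nx,nz,qr,qt,qx,qz,rt,rx,rz,tx,tz
∂2: piv[dnq,dnr,dnt,dnx,dnz,dqz,dtz,nrx,qrt,qrz,qtz] rk=11  ker:nqz,ntz,rtz
b_1=(20−6)−11=3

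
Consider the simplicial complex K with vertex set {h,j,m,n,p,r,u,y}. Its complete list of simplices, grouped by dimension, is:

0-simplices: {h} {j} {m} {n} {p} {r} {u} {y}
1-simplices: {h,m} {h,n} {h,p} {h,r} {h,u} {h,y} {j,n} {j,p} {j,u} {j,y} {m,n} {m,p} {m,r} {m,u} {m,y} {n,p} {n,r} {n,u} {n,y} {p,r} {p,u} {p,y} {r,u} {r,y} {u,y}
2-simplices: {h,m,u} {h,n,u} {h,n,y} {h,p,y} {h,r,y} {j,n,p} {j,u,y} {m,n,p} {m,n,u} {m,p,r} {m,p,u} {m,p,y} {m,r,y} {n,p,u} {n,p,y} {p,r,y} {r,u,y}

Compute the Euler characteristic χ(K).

n_0=8 n_1=25 n_2=17
χ=+8−25+17=0

χ(K)=0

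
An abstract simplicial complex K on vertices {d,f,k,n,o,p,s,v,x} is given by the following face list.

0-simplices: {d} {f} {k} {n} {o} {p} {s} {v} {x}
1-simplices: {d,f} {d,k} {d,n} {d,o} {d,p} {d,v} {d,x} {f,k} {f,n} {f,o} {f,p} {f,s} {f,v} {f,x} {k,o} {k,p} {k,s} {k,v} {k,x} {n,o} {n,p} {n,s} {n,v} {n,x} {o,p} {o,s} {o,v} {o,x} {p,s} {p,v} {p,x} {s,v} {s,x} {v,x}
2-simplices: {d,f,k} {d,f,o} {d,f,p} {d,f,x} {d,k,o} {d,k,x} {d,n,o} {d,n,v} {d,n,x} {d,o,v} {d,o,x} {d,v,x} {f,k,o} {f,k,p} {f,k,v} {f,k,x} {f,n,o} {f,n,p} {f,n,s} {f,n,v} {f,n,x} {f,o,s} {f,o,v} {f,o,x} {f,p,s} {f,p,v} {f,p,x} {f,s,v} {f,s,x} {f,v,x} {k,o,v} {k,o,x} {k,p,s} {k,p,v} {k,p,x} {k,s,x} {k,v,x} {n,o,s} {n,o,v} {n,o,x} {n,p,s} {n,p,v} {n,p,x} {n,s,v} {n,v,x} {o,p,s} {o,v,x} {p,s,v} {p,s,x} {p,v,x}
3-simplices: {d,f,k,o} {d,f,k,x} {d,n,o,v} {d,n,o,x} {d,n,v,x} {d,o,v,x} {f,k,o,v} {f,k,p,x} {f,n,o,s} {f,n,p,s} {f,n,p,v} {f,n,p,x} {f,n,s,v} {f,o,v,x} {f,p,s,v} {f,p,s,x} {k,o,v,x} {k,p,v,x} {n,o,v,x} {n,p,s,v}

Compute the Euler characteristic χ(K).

n_0=9 n_1=34 n_2=50 n_3=20
χ=+9−34+50−20=5

χ(K)=5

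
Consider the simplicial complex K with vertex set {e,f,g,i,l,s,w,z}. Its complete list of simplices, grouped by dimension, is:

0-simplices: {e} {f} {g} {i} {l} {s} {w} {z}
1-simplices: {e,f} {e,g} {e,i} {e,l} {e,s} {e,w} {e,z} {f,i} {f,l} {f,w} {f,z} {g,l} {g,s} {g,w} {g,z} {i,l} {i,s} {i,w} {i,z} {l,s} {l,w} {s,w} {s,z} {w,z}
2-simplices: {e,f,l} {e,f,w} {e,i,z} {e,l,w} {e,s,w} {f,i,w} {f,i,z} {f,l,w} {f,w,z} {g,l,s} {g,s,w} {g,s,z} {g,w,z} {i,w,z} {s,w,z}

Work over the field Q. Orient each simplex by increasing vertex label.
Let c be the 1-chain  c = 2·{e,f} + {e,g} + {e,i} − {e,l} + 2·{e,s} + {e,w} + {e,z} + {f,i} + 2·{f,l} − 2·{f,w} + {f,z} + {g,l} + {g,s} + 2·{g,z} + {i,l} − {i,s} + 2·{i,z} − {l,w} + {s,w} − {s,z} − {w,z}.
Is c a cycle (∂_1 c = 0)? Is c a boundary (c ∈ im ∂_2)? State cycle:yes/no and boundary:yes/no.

cycle:no boundary:no

n_0=8 n_1=24 n_2=15  [Q]
∂1: piv[ef,eg,ei,el,es,ew,ez] rk=7  ker:fi,fl,fw,fz,gl,gs,gw,gz,il,is,iw,iz,ls,lw,sw,sz,wz
∂2: piv[efl,efw,eiz,elw,esw,fiw,fiz,fwz,gls,gsw,gsz,gwz] rk=12  ker:flw,iwz,swz
∂1c = −7·{e} − 3·{g} + 4·{l} + 2·{s} + 4·{z}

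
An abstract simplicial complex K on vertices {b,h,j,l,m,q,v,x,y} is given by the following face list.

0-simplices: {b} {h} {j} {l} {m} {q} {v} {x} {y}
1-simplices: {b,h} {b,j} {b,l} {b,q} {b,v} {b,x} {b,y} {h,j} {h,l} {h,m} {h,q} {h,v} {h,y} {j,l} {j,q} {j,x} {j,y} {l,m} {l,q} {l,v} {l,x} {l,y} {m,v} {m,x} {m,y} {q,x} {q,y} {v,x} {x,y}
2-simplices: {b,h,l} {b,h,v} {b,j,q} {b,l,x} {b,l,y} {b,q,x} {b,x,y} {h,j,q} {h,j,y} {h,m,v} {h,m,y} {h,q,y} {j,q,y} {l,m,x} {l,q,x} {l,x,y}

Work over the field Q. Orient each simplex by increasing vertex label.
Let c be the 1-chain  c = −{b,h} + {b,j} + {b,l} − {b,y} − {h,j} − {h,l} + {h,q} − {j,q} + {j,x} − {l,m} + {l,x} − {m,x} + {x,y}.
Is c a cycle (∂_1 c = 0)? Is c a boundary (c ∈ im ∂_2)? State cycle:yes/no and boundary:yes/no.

n_0=9 n_1=29 n_2=16  [Q]
∂1: piv[bh,bj,bl,bq,bv,bx,by,hm] rk=8  ker:hj,hl,hq,hv,hy,jl,jq,jx,jy,lm,lq,lv,lx,ly,mv,mx,my,qx,qy,vx,xy
∂2: piv[bhl,bhv,bjq,blx,bly,bqx,bxy,hjq,hjy,hmv,hmy,hqy,lmx,lqx] rk=14  ker:jqy,lxy
∂1c = 0
c vs im∂2: residual ≠ 0 ⇒ not boundary

cycle:yes boundary:no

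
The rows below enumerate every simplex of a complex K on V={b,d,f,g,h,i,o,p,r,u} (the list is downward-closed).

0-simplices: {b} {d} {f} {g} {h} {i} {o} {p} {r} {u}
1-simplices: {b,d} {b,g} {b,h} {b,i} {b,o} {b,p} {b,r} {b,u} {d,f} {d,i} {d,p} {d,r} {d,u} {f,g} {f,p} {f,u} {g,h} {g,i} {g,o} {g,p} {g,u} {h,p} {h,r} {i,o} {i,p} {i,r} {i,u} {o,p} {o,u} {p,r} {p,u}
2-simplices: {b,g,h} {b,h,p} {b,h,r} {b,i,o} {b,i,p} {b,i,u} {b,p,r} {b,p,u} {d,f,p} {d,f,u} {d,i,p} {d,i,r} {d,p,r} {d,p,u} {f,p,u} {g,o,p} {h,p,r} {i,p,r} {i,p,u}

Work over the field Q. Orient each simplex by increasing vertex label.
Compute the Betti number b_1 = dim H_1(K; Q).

n_0=10 n_1=31 n_2=19  [Q]
∂1: piv[bd,bg,bh,bi,bo,bp,br,bu,df] rk=9  ker:di,dp,dr,du,fg,fp,fu,gh,gi,go,gp,gu,hp,hr,io,ip,ir,iu,op,ou,pr,pu
∂2: piv[bgh,bhp,bhr,bio,bip,biu,bpr,bpu,dfp,dfu,dip,dir,dpr,dpu,gop] rk=15  ker:fpu,hpr,ipr,ipu
b_1=(31−9)−15=7

b_1=7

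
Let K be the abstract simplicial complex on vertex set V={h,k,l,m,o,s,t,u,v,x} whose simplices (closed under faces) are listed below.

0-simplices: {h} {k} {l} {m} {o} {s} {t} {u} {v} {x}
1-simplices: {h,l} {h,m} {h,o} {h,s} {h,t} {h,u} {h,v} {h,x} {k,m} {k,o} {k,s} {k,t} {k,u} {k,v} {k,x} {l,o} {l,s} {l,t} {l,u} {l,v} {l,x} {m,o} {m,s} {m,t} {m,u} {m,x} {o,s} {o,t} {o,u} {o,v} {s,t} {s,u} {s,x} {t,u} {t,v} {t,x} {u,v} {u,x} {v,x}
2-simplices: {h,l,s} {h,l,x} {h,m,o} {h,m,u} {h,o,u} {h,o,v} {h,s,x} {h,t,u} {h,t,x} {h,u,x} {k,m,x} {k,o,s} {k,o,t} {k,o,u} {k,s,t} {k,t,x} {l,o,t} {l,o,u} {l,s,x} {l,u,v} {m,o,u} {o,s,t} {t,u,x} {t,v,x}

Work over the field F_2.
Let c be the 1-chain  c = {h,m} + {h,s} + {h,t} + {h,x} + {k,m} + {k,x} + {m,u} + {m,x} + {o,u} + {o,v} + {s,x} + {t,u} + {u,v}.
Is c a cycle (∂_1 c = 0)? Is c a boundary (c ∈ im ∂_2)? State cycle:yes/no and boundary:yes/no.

n_0=10 n_1=39 n_2=24  [Z2]
∂1: piv[hl,hm,ho,hs,ht,hu,hv,hx,km] rk=9  ker:ko,ks,kt,ku,kv,kx,lo,ls,lt,lu,lv,lx,mo,ms,mt,mu,mx,os,ot,ou,ov,st,su,sx,tu,tv,tx,uv,ux,vx
∂2: piv[hls,hlx,hmo,hmu,hou,hov,hsx,htu,htx,hux,kmx,kos,kot,kou,kst,ktx,lot,lou,luv,tvx] rk=20  ker:lsx,mou,ost,tux
∂1c = 0
c vs im∂2: residual ≠ 0 ⇒ not boundary

cycle:yes boundary:no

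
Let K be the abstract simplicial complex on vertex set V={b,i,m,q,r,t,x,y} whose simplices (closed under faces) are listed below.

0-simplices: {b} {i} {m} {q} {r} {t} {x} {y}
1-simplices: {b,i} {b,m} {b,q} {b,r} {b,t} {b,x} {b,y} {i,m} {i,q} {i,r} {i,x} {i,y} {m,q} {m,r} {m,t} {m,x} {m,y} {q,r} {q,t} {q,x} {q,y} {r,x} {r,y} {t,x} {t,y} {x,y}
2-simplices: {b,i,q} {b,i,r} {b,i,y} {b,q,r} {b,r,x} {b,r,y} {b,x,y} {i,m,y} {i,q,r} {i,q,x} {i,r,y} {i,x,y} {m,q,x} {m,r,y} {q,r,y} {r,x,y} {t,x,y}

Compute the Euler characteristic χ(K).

n_0=8 n_1=26 n_2=17
χ=+8−26+17=-1

χ(K)=-1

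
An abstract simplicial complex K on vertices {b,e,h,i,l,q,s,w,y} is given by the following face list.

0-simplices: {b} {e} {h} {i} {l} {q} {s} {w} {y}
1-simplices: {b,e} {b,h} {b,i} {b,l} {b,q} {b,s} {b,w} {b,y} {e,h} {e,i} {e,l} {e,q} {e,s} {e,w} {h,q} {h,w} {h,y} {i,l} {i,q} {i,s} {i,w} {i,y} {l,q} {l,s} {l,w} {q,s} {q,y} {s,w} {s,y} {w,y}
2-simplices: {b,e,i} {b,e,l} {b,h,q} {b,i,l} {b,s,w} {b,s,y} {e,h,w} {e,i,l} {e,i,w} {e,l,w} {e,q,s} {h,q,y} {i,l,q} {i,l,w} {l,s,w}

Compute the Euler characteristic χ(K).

n_0=9 n_1=30 n_2=15
χ=+9−30+15=-6

χ(K)=-6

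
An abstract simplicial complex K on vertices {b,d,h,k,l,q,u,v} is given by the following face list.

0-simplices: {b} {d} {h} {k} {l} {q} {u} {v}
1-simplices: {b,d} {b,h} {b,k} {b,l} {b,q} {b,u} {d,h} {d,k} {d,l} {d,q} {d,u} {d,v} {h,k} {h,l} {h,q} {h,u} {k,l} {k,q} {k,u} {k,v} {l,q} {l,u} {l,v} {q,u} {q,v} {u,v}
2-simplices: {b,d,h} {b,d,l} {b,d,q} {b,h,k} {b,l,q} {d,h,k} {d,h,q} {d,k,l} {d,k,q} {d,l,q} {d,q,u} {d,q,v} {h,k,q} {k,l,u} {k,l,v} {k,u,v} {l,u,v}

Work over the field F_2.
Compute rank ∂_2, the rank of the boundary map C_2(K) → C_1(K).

rank∂_2=14

n_0=8 n_1=26 n_2=17  [Z2]
∂1: piv[bd,bh,bk,bl,bq,bu,dv] rk=7  ker:dh,dk,dl,dq,du,hk,hl,hq,hu,kl,kq,ku,kv,lq,lu,lv,qu,qv,uv
∂2: piv[bdh,bdl,bdq,bhk,blq,dhk,dhq,dkl,dkq,dqu,dqv,klu,klv,kuv] rk=14  ker:dlq,hkq,luv
rk∂_2=14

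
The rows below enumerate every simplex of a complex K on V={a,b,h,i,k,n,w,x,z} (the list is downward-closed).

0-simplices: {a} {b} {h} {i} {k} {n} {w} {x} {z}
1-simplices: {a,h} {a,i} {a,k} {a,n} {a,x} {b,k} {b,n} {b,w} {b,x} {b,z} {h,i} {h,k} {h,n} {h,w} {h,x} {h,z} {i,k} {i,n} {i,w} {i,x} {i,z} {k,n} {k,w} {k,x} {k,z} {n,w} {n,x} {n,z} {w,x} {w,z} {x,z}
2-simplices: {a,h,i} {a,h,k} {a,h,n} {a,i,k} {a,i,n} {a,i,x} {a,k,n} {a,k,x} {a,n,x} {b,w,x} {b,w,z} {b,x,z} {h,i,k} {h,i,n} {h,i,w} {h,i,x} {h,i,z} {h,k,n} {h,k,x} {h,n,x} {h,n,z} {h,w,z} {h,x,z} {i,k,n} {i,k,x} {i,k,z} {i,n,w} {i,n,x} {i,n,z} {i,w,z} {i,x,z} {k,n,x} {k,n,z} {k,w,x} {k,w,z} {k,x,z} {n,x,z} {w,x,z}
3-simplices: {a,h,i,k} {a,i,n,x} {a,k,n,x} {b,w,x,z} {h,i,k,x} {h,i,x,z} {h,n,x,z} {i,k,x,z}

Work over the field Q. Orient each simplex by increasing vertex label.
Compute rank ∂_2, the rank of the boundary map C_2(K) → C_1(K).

n_0=9 n_1=31 n_2=38 n_3=8  [Q]
∂1: piv[ah,ai,ak,an,ax,bk,bw,bz] rk=8  ker:bn,bx,hi,hk,hn,hw,hx,hz,ik,in,iw,ix,iz,kn,kw,kx,kz,nw,nx,nz,wx,wz,xz
∂2: piv[ahi,ahk,ahn,aik,ain,aix,akn,akx,anx,bwx,bwz,bxz,hiw,hix,hiz,hnz,hwz,hxz,ikz,inw,kwx] rk=21  ker:hik,hin,hkn,hkx,hnx,ikn,ikx,inx,inz,iwz,ixz,knx,knz,kwz,kxz,nxz,wxz
∂3: piv[ahik,ainx,aknx,bwxz,hikx,hixz,hnxz,ikxz] rk=8
rk∂_2=21

rank∂_2=21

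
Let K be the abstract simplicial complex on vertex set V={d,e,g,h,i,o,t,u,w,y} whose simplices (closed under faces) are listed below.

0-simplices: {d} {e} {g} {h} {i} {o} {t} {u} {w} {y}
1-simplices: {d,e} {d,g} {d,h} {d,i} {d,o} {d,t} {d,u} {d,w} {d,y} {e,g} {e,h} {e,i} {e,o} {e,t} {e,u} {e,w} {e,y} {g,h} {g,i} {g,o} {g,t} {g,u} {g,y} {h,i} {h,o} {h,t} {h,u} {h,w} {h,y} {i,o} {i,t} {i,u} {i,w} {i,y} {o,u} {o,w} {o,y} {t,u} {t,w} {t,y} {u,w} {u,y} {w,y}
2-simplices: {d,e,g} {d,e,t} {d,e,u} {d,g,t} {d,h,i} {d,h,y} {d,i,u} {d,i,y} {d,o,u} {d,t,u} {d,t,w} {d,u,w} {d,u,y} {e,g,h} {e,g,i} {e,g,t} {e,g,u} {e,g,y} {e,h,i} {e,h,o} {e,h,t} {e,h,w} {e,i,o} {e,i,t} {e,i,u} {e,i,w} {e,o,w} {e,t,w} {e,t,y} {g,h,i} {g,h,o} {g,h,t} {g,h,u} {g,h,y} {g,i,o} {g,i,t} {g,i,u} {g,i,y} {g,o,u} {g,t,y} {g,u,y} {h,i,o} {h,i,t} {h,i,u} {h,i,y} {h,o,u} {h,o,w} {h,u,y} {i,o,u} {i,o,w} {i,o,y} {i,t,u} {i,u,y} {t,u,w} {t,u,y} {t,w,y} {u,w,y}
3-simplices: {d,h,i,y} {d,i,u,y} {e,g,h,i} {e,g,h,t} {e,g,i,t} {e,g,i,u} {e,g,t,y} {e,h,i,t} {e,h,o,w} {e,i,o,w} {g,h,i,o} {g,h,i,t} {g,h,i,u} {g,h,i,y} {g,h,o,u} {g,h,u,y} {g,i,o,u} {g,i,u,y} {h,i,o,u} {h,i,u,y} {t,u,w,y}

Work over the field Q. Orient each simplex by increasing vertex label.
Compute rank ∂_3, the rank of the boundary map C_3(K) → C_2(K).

n_0=10 n_1=43 n_2=57 n_3=21  [Q]
∂1: piv[de,dg,dh,di,do,dt,du,dw,dy] rk=9  ker:eg,eh,ei,eo,et,eu,ew,ey,gh,gi,go,gt,gu,gy,hi,ho,ht,hu,hw,hy,io,it,iu,iw,iy,ou,ow,oy,tu,tw,ty,uw,uy,wy
∂2: piv[deg,det,deu,dgt,dhi,dhy,diu,diy,dou,dtu,dtw,duw,duy,egh,egi,egu,egy,ehi,eho,eht,ehw,eio,eit,eiu,eiw,eow,etw,ety,gho,ghu,ghy,gou,ioy,twy] rk=34  ker:egt,ghi,ght,gio,git,giu,giy,gty,guy,hio,hit,hiu,hiy,hou,how,huy,iou,iow,itu,iuy,tuw,tuy,uwy
∂3: piv[dhiy,diuy,eghi,eght,egit,egiu,egty,ehit,ehow,eiow,ghio,ghiu,ghiy,ghou,ghuy,giou,giuy,tuwy] rk=18  ker:ghit,hiou,hiuy
rk∂_3=18

rank∂_3=18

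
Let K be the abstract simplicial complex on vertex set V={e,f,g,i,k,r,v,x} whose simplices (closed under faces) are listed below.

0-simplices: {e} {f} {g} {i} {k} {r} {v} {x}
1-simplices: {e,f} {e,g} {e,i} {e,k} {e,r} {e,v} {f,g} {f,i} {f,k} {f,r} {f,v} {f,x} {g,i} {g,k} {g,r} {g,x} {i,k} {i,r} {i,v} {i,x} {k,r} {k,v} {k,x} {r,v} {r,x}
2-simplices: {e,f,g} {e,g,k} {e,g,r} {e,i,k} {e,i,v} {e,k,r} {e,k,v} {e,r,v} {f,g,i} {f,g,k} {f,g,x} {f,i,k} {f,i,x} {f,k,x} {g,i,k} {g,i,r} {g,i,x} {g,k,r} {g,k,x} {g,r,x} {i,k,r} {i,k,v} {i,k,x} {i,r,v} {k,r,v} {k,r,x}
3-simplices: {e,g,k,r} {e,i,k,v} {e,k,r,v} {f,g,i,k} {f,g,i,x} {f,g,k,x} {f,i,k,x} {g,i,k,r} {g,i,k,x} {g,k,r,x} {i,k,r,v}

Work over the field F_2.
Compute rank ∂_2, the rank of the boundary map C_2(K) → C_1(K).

n_0=8 n_1=25 n_2=26 n_3=11  [Z2]
∂1: piv[ef,eg,ei,ek,er,ev,fx] rk=7  ker:fg,fi,fk,fr,fv,gi,gk,gr,gx,ik,ir,iv,ix,kr,kv,kx,rv,rx
∂2: piv[efg,egk,egr,eik,eiv,ekr,ekv,erv,fgi,fgk,fgx,fik,fix,fkx,gir,grx] rk=16  ker:gik,gix,gkr,gkx,ikr,ikv,ikx,irv,krv,krx
∂3: piv[egkr,eikv,ekrv,fgik,fgix,fgkx,fikx,gikr,gkrx,ikrv] rk=10  ker:gikx
rk∂_2=16

rank∂_2=16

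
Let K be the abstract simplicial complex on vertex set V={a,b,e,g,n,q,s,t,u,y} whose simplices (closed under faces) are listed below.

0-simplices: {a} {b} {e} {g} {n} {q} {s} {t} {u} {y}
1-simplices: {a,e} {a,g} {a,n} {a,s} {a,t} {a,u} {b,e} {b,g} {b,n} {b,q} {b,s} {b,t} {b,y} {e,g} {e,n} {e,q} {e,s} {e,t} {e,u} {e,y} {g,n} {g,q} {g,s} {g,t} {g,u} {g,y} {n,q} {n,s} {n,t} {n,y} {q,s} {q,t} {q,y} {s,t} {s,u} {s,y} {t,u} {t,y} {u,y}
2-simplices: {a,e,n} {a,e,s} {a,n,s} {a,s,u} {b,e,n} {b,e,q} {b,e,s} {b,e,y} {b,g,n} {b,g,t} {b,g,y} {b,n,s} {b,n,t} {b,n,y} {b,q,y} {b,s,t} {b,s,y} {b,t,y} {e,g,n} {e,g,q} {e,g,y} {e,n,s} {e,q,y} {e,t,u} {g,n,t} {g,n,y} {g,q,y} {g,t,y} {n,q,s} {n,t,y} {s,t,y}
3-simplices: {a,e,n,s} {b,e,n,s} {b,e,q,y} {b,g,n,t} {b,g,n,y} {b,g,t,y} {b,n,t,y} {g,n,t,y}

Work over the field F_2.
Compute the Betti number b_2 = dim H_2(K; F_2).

n_0=10 n_1=39 n_2=31 n_3=8  [Z2]
∂1: piv[ae,ag,an,as,at,au,be,bq,by] rk=9  ker:bg,bn,bs,bt,eg,en,eq,es,et,eu,ey,gn,gq,gs,gt,gu,gy,nq,ns,nt,ny,qs,qt,qy,st,su,sy,tu,ty,uy
∂2: piv[aen,aes,ans,asu,ben,beq,bes,bey,bgn,bgt,bgy,bnt,bny,bqy,bst,bsy,bty,egn,egq,etu,nqs] rk=21  ker:bns,egy,ens,eqy,gnt,gny,gqy,gty,nty,sty
∂3: piv[aens,bens,beqy,bgnt,bgny,bgty,bnty] rk=7  ker:gnty
b_2=(31−21)−7=3

b_2=3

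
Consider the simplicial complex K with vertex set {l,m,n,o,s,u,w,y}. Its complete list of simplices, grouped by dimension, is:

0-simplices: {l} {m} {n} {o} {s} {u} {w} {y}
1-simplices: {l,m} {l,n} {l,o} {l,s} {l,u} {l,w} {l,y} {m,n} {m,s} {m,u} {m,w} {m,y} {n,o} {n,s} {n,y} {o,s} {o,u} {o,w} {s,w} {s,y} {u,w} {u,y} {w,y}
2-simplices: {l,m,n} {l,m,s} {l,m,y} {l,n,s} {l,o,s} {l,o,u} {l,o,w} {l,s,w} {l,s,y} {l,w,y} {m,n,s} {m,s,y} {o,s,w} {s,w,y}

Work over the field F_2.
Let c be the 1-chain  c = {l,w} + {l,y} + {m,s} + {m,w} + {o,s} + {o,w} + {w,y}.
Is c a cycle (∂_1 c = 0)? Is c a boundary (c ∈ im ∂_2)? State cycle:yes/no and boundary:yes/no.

n_0=8 n_1=23 n_2=14  [Z2]
∂1: piv[lm,ln,lo,ls,lu,lw,ly] rk=7  ker:mn,ms,mu,mw,my,no,ns,ny,os,ou,ow,sw,sy,uw,uy,wy
∂2: piv[lmn,lms,lmy,lns,los,lou,low,lsw,lsy,lwy] rk=10  ker:mns,msy,osw,swy
∂1c = 0
c vs im∂2: residual ≠ 0 ⇒ not boundary

cycle:yes boundary:no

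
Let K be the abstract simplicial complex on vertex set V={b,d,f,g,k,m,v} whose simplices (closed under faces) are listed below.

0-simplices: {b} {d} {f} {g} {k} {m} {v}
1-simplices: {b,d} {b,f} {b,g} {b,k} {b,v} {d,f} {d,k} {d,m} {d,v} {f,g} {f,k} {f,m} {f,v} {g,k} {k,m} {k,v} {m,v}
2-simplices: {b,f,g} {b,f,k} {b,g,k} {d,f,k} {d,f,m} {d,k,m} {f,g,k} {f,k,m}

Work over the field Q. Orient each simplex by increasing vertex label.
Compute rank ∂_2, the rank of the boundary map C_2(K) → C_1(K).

rank∂_2=6

n_0=7 n_1=17 n_2=8  [Q]
∂1: piv[bd,bf,bg,bk,bv,dm] rk=6  ker:df,dk,dv,fg,fk,fm,fv,gk,km,kv,mv
∂2: piv[bfg,bfk,bgk,dfk,dfm,dkm] rk=6  ker:fgk,fkm
rk∂_2=6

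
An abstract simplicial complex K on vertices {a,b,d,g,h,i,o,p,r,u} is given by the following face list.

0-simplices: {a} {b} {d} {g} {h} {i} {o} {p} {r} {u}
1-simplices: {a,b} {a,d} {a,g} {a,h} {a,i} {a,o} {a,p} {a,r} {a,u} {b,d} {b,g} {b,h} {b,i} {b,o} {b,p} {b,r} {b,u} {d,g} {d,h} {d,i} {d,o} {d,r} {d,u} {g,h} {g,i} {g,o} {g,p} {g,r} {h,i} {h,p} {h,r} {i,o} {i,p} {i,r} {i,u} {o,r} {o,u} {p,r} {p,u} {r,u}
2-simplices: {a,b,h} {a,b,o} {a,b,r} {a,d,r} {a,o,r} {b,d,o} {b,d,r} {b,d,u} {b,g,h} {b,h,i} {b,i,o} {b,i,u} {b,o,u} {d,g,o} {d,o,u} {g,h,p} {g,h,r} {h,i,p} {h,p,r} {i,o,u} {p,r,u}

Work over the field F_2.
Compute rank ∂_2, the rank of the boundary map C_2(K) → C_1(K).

rank∂_2=19

n_0=10 n_1=40 n_2=21  [Z2]
∂1: piv[ab,ad,ag,ah,ai,ao,ap,ar,au] rk=9  ker:bd,bg,bh,bi,bo,bp,br,bu,dg,dh,di,do,dr,du,gh,gi,go,gp,gr,hi,hp,hr,io,ip,ir,iu,or,ou,pr,pu,ru
∂2: piv[abh,abo,abr,adr,aor,bdo,bdr,bdu,bgh,bhi,bio,biu,bou,dgo,ghp,ghr,hip,hpr,pru] rk=19  ker:dou,iou
rk∂_2=19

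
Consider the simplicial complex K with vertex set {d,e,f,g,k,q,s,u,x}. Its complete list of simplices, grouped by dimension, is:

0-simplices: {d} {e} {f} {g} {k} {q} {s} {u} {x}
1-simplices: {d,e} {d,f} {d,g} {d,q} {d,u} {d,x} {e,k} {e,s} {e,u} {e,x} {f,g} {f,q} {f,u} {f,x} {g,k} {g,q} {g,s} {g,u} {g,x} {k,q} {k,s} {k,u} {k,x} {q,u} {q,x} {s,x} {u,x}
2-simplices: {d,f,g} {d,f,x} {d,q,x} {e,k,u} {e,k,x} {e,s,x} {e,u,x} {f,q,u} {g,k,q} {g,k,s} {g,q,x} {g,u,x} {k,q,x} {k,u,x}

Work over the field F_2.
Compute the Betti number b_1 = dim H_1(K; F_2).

n_0=9 n_1=27 n_2=14  [Z2]
∂1: piv[de,df,dg,dq,du,dx,ek,es] rk=8  ker:eu,ex,fg,fq,fu,fx,gk,gq,gs,gu,gx,kq,ks,ku,kx,qu,qx,sx,ux
∂2: piv[dfg,dfx,dqx,eku,ekx,esx,eux,fqu,gkq,gks,gqx,gux,kqx] rk=13  ker:kux
b_1=(27−8)−13=6

b_1=6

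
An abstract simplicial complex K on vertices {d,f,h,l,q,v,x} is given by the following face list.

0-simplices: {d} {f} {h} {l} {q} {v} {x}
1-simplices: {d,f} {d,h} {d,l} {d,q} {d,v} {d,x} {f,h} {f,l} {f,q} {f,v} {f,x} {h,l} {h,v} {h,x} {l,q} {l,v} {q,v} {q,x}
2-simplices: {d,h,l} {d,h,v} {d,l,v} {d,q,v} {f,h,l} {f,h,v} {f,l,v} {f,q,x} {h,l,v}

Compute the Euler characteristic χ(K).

χ(K)=-2

n_0=7 n_1=18 n_2=9
χ=+7−18+9=-2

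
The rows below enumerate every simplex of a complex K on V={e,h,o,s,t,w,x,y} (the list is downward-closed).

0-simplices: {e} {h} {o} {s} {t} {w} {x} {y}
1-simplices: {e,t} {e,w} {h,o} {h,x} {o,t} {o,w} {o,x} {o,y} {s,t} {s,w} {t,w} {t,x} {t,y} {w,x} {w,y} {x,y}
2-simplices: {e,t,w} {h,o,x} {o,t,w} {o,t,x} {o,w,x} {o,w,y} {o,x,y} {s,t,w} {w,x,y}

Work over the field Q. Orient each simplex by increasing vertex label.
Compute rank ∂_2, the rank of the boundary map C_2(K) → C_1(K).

n_0=8 n_1=16 n_2=9  [Q]
∂1: piv[et,ew,ho,hx,ot,oy,st] rk=7  ker:ow,ox,sw,tw,tx,ty,wx,wy,xy
∂2: piv[etw,hox,otw,otx,owx,owy,oxy,stw] rk=8  ker:wxy
rk∂_2=8

rank∂_2=8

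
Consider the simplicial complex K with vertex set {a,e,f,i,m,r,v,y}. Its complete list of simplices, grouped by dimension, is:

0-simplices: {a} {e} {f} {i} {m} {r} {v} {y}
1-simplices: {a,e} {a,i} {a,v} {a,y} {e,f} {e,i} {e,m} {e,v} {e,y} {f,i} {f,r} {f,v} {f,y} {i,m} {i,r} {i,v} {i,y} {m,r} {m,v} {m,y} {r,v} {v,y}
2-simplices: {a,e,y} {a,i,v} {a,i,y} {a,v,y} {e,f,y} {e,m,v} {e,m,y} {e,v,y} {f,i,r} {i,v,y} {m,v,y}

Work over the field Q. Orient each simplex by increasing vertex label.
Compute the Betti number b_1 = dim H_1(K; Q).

b_1=6

n_0=8 n_1=22 n_2=11  [Q]
∂1: piv[ae,ai,av,ay,ef,em,fr] rk=7  ker:ei,ev,ey,fi,fv,fy,im,ir,iv,iy,mr,mv,my,rv,vy
∂2: piv[aey,aiv,aiy,avy,efy,emv,emy,evy,fir] rk=9  ker:ivy,mvy
b_1=(22−7)−9=6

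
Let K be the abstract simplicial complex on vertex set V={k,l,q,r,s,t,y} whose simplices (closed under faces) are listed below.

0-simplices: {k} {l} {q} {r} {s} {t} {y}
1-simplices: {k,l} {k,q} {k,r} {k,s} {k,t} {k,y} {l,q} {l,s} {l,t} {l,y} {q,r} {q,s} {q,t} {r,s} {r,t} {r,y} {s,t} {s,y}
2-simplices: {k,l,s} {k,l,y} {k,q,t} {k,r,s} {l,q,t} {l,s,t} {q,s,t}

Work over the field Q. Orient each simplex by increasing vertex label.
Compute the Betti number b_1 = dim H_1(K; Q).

n_0=7 n_1=18 n_2=7  [Q]
∂1: piv[kl,kq,kr,ks,kt,ky] rk=6  ker:lq,ls,lt,ly,qr,qs,qt,rs,rt,ry,st,sy
∂2: piv[kls,kly,kqt,krs,lqt,lst,qst] rk=7
b_1=(18−6)−7=5

b_1=5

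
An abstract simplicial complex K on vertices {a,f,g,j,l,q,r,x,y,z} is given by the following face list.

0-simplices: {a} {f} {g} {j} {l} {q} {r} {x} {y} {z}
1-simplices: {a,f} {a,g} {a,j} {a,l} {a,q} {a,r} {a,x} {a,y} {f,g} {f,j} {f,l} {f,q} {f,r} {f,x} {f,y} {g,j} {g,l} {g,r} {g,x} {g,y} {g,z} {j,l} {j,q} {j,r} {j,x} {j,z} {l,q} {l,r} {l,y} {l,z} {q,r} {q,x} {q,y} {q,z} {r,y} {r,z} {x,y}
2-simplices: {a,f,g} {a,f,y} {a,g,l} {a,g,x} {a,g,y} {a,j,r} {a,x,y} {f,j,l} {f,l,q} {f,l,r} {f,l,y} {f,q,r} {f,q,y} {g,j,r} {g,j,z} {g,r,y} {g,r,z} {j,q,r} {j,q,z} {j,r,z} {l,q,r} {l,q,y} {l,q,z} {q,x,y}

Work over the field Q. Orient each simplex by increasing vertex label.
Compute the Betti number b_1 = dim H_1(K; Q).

n_0=10 n_1=37 n_2=24  [Q]
∂1: piv[af,ag,aj,al,aq,ar,ax,ay,gz] rk=9  ker:fg,fj,fl,fq,fr,fx,fy,gj,gl,gr,gx,gy,jl,jq,jr,jx,jz,lq,lr,ly,lz,qr,qx,qy,qz,ry,rz,xy
∂2: piv[afg,afy,agl,agx,agy,ajr,axy,fjl,flq,flr,fly,fqr,fqy,gjr,gjz,gry,grz,jqr,jqz,lqz,qxy] rk=21  ker:jrz,lqr,lqy
b_1=(37−9)−21=7

b_1=7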